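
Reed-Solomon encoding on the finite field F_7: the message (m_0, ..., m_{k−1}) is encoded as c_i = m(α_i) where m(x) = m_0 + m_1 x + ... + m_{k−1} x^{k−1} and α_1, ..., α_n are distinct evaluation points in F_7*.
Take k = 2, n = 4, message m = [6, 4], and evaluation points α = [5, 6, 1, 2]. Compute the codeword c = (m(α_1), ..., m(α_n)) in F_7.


c = [5, 2, 3, 0]

Message polynomial: m(x) = 6 + 4·x (mod 7).
For each evaluation point α_i, compute m(α_i) mod 7:
  α_1 = 5: Horner steps 4 → 5, so m(5) = 5.
  α_2 = 6: Horner steps 4 → 2, so m(6) = 2.
  α_3 = 1: Horner steps 4 → 3, so m(1) = 3.
  α_4 = 2: Horner steps 4 → 0, so m(2) = 0.
Codeword c = [5, 2, 3, 0] ∈ F_7^4.


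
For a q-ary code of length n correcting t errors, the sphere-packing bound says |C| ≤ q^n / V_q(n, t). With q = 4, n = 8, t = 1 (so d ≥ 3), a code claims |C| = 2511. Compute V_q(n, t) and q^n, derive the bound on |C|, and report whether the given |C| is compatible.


V_q(n, t) = 25, q^n = 65536, Hamming bound = 2621, |C| = 2511 ≤ bound (satisfied).

Step 1: Compute V_q(n, t) = Σ_{j=0}^1 C(n, j) (q−1)^j.
  j = 0: C(8,0)·(3)^0 = 1·1 = 1.
  j = 1: C(8,1)·(3)^1 = 8·3 = 24.
  V_q(n, t) = 1 + 24 = 25.
Step 2: q^n = 4^8 = 65536.
Step 3: Hamming bound ⌊q^n / V_q(n,t)⌋ = ⌊65536/25⌋ = 2621.
Step 4: Compare |C| = 2511 to 2621: satisfied.
The claimed |C| lies below the Hamming bound.


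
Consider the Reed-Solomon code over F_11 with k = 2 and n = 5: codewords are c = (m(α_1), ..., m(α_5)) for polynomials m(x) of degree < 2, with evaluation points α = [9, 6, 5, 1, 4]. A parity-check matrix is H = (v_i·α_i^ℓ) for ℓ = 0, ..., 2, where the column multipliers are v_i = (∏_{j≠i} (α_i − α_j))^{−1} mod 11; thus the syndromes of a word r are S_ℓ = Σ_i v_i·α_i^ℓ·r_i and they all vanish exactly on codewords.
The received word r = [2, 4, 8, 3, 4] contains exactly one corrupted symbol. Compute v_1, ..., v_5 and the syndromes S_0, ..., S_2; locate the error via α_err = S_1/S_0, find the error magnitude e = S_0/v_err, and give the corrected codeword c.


S = (1, 6, 3), error at position 2, error magnitude e = 3, c = [2, 1, 8, 3, 4].

Step 1: column multipliers v_i = (∏_{j≠i}(α_i − α_j))^{−1} mod 11.
  i = 1 (α = 9): (9−6)(9−5)(9−1)(9−4) = 3·4·8·5 = 480 ≡ 7, so v_1 = 7^{−1} = 8 (mod 11).
  i = 2 (α = 6): (6−9)(6−5)(6−1)(6−4) = (−3)·1·5·2 = −30 ≡ 3, so v_2 = 3^{−1} = 4 (mod 11).
  i = 3 (α = 5): (5−9)(5−6)(5−1)(5−4) = (−4)·(−1)·4·1 = 16 ≡ 5, so v_3 = 5^{−1} = 9 (mod 11).
  i = 4 (α = 1): (1−9)(1−6)(1−5)(1−4) = (−8)·(−5)·(−4)·(−3) = 480 ≡ 7, so v_4 = 7^{−1} = 8 (mod 11).
  i = 5 (α = 4): (4−9)(4−6)(4−5)(4−1) = (−5)·(−2)·(−1)·3 = −30 ≡ 3, so v_5 = 3^{−1} = 4 (mod 11).
  v = [8, 4, 9, 8, 4].
Step 2: syndromes of r = [2, 4, 8, 3, 4] (all sums mod 11).
  S_0 = Σ v_i r_i = 8·2 + 4·4 + 9·8 + 8·3 + 4·4 = 144 ≡ 1.
  S_1 = Σ v_i α_i r_i = 8·9·2 + 4·6·4 + 9·5·8 + 8·1·3 + 4·4·4 = 688 ≡ 6.
  α_i^2 mod 11 = [4, 3, 3, 1, 5].
  S_2 = Σ v_i α_i^2 r_i = 8·4·2 + 4·3·4 + 9·3·8 + 8·1·3 + 4·5·4 = 432 ≡ 3.
  S = (1, 6, 3) ≠ 0, so r is not a codeword (an error is present).
Step 3: locate the error. For a single error e at position i, S_ℓ = v_i·e·α_i^ℓ, so α_err = S_1/S_0.
  S_0^{−1} = 1^{−1} = 1 (mod 11), so α_err = 6·1 = 6 ≡ 6 = α_2. Error position i = 2.
  Consistency check: S_2/S_1 = 3·2 = 6 ≡ 6 = α_err ✓ (single-error assumption holds).
Step 4: error magnitude e = S_0/v_2 = S_0·∏_{j≠2}(α_2 − α_j) = 1·3 = 3 ≡ 3 (mod 11).
Step 5: correct position 2: c_2 = r_2 − e = 4 − 3 ≡ 1 (mod 11). Hence c = [2, 1, 8, 3, 4].
  Check: interpolating c through the α_i gives m(x) = 10 + 4·x (degree < 2) with m(α_i) = c_i for every i, so c is indeed a codeword.


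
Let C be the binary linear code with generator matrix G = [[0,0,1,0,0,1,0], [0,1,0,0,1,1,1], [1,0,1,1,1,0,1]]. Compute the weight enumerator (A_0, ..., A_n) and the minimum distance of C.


Weight distribution: A_0 = 1, A_2 = 1, A_3 = 1, A_4 = 2, A_5 = 3. Minimum distance d = 2.

Enumerate all 2^3 = 8 messages m ∈ F_2^3.
For each, compute codeword c = mG in F_2^7, then tally its weight.
  m = 000 → c = 0000000, weight = 0.
  m = 100 → c = 0010010, weight = 2.
  m = 010 → c = 0100111, weight = 4.
  m = 110 → c = 0110101, weight = 4.
  m = 001 → c = 1011101, weight = 5.
  m = 101 → c = 1001111, weight = 5.
  m = 011 → c = 1111010, weight = 5.
  m = 111 → c = 1101000, weight = 3.
Tally weights:
  weight 0: 1 codewords.
  weight 2: 1 codewords.
  weight 3: 1 codewords.
  weight 4: 2 codewords.
  weight 5: 3 codewords.
Minimum distance d = smallest w > 0 with A_w > 0 = 2.
Sanity: Σ A_w = 8 = 2^3 = 8 ✓.


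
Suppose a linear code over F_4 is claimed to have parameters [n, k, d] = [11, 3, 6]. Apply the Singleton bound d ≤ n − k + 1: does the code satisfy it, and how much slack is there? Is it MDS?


Singleton RHS = n − k + 1 = 9, slack = 3, bound satisfied, not MDS.

Singleton bound: d ≤ n − k + 1.
Here n = 11, k = 3, so n − k + 1 = 9.
Given d = 6, check d ≤ 9: YES.
Slack = (n − k + 1) − d = 3.
The code is NOT MDS (slack = 3 > 0).
Description: the claimed parameters are [11, 3, 6]_4; such a code would be non-MDS.


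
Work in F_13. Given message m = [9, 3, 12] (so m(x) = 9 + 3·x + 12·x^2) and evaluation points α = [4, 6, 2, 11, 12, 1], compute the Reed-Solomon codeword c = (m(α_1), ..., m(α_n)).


c = [5, 4, 11, 12, 5, 11]

Message polynomial: m(x) = 9 + 3·x + 12·x^2 (mod 13).
For each evaluation point α_i, compute m(α_i) mod 13:
  α_1 = 4: Horner steps 12 → 12 → 5, so m(4) = 5.
  α_2 = 6: Horner steps 12 → 10 → 4, so m(6) = 4.
  α_3 = 2: Horner steps 12 → 1 → 11, so m(2) = 11.
  α_4 = 11: Horner steps 12 → 5 → 12, so m(11) = 12.
  α_5 = 12: Horner steps 12 → 4 → 5, so m(12) = 5.
  α_6 = 1: Horner steps 12 → 2 → 11, so m(1) = 11.
Codeword c = [5, 4, 11, 12, 5, 11] ∈ F_13^6.


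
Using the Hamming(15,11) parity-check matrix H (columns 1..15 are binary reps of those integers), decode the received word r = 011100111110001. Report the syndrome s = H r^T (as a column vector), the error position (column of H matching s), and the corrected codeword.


s = (1, 1, 0, 1)^T, error position = 13, corrected codeword c = 011100111110101

Compute s = H r^T mod 2 one row at a time:
  s_1 = 1 + 1 + 1 + 1 + 0 + 0 + 0 + 1 = 5 ≡ 1 (mod 2).
  s_2 = 1 + 0 + 0 + 1 + 0 + 0 + 0 + 1 = 3 ≡ 1 (mod 2).
  s_3 = 1 + 1 + 0 + 1 + 1 + 1 + 0 + 1 = 6 ≡ 0 (mod 2).
  s_4 = 0 + 1 + 0 + 1 + 1 + 1 + 0 + 1 = 5 ≡ 1 (mod 2).
s = (1, 1, 0, 1)^T — this equals column 13 of H (binary 1101), so error is at position 13.
Correct: flip bit 13 of r = 011100111110001 to get c = 011100111110101.


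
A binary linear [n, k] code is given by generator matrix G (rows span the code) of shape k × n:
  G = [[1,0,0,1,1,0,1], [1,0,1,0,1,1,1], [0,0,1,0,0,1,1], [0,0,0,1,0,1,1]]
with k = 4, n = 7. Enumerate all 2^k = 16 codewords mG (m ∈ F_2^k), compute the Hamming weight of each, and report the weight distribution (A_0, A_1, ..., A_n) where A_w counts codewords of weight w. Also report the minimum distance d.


Weight distribution: A_0 = 1, A_1 = 1, A_2 = 4, A_3 = 4, A_4 = 3, A_5 = 3. Minimum distance d = 1.

Enumerate all 2^4 = 16 messages m ∈ F_2^4.
For each, compute codeword c = mG in F_2^7, then tally its weight.
  m = 0000 → c = 0000000, weight = 0.
  m = 1000 → c = 1001101, weight = 4.
  m = 0100 → c = 1010111, weight = 5.
  m = 1100 → c = 0011010, weight = 3.
  m = 0010 → c = 0010011, weight = 3.
  m = 1010 → c = 1011110, weight = 5.
  m = 0110 → c = 1000100, weight = 2.
  m = 1110 → c = 0001001, weight = 2.
  m = 0001 → c = 0001011, weight = 3.
  m = 1001 → c = 1000110, weight = 3.
  m = 0101 → c = 1011100, weight = 4.
  m = 1101 → c = 0010001, weight = 2.
  m = 0011 → c = 0011000, weight = 2.
  m = 1011 → c = 1010101, weight = 4.
  m = 0111 → c = 1001111, weight = 5.
  m = 1111 → c = 0000010, weight = 1.
Tally weights:
  weight 0: 1 codewords.
  weight 1: 1 codewords.
  weight 2: 4 codewords.
  weight 3: 4 codewords.
  weight 4: 3 codewords.
  weight 5: 3 codewords.
Minimum distance d = smallest w > 0 with A_w > 0 = 1.
Sanity: Σ A_w = 16 = 2^4 = 16 ✓.


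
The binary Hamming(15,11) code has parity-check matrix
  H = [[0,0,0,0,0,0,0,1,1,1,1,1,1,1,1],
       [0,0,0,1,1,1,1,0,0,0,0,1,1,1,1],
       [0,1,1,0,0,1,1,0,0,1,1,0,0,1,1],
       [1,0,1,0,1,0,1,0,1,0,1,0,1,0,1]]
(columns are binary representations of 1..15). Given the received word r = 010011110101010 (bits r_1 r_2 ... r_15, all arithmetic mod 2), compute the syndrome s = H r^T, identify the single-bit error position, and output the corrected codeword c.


s = (0, 1, 1, 0)^T, error position = 6, corrected codeword c = 010010110101010

Compute s = H r^T mod 2 one row at a time:
  s_1 = 1 + 0 + 1 + 0 + 1 + 0 + 1 + 0 = 4 ≡ 0 (mod 2).
  s_2 = 0 + 1 + 1 + 1 + 1 + 0 + 1 + 0 = 5 ≡ 1 (mod 2).
  s_3 = 1 + 0 + 1 + 1 + 1 + 0 + 1 + 0 = 5 ≡ 1 (mod 2).
  s_4 = 0 + 0 + 1 + 1 + 0 + 0 + 0 + 0 = 2 ≡ 0 (mod 2).
s = (0, 1, 1, 0)^T — this equals column 6 of H (binary 0110), so error is at position 6.
Correct: flip bit 6 of r = 010011110101010 to get c = 010010110101010.


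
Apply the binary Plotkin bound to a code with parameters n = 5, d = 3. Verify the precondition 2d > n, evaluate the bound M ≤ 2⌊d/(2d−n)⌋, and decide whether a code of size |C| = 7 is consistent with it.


Plotkin bound M ≤ 6; given |C| = 7 > bound (violated).

Check applicability: 2d = 6, n = 5.
2d − n = 1 > 0, so Plotkin applies.
Compute d/(2d−n) = 3/1 ≈ 3.0000.
⌊d/(2d−n)⌋ = 3.
Plotkin bound: M ≤ 2·3 = 6.
Given |C| = 7, check: VIOLATED.
This |C| is above the Plotkin bound, so no binary code with n = 5, d = 3 and 7 codewords exists.


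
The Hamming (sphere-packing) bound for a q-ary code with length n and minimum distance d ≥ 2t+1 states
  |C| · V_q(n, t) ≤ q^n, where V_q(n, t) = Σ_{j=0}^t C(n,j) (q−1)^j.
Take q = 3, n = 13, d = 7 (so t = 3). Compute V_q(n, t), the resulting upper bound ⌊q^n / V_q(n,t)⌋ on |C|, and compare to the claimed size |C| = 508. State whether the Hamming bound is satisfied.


V_q(n, t) = 2627, q^n = 1594323, Hamming bound = 606, |C| = 508 ≤ bound (satisfied).

Step 1: Compute V_q(n, t) = Σ_{j=0}^3 C(n, j) (q−1)^j.
  j = 0: C(13,0)·(2)^0 = 1·1 = 1.
  j = 1: C(13,1)·(2)^1 = 13·2 = 26.
  j = 2: C(13,2)·(2)^2 = 78·4 = 312.
  j = 3: C(13,3)·(2)^3 = 286·8 = 2288.
  V_q(n, t) = 1 + 26 + 312 + 2288 = 2627.
Step 2: q^n = 3^13 = 1594323.
Step 3: Hamming bound ⌊q^n / V_q(n,t)⌋ = ⌊1594323/2627⌋ = 606.
Step 4: Compare |C| = 508 to 606: satisfied.
The claimed |C| lies below the Hamming bound.


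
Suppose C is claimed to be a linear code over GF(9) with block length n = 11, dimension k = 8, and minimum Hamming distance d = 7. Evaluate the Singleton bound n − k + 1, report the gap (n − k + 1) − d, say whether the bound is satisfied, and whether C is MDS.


Singleton RHS = n − k + 1 = 4, slack = -3, bound violated (no such code; not MDS).

Singleton bound: d ≤ n − k + 1.
Here n = 11, k = 8, so n − k + 1 = 4.
Given d = 7, check d ≤ 4: NO.
Slack = (n − k + 1) − d = -3.
The slack is negative: d = 7 exceeds n − k + 1 = 4 by 3, so the Singleton bound is violated and no linear [11, 8, 7]_9 code can exist. In particular it is not MDS (MDS requires d = n − k + 1 exactly).
Description: the claimed parameters are [11, 8, 7]_9; such a code would be impossible (violates the Singleton bound).


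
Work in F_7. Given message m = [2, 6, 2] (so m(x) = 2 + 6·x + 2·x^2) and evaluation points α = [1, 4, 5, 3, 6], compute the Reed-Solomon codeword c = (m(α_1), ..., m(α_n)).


c = [3, 2, 5, 3, 5]

Message polynomial: m(x) = 2 + 6·x + 2·x^2 (mod 7).
For each evaluation point α_i, compute m(α_i) mod 7:
  α_1 = 1: Horner steps 2 → 1 → 3, so m(1) = 3.
  α_2 = 4: Horner steps 2 → 0 → 2, so m(4) = 2.
  α_3 = 5: Horner steps 2 → 2 → 5, so m(5) = 5.
  α_4 = 3: Horner steps 2 → 5 → 3, so m(3) = 3.
  α_5 = 6: Horner steps 2 → 4 → 5, so m(6) = 5.
Codeword c = [3, 2, 5, 3, 5] ∈ F_7^5.


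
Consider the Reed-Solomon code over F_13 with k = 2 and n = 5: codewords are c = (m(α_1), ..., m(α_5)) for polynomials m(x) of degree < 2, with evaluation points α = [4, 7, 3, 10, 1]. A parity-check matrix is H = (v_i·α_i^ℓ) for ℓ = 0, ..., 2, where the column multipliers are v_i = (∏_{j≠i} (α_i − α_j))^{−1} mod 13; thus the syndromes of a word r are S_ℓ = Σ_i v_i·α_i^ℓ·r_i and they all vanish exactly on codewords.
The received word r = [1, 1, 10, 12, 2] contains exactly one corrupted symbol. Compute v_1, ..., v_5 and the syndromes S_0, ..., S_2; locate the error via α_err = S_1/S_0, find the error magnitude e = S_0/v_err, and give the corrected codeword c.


S = (8, 4, 2), error at position 2, error magnitude e = 1, c = [1, 0, 10, 12, 2].

Step 1: column multipliers v_i = (∏_{j≠i}(α_i − α_j))^{−1} mod 13.
  i = 1 (α = 4): (4−7)(4−3)(4−10)(4−1) = (−3)·1·(−6)·3 = 54 ≡ 2, so v_1 = 2^{−1} = 7 (mod 13).
  i = 2 (α = 7): (7−4)(7−3)(7−10)(7−1) = 3·4·(−3)·6 = −216 ≡ 5, so v_2 = 5^{−1} = 8 (mod 13).
  i = 3 (α = 3): (3−4)(3−7)(3−10)(3−1) = (−1)·(−4)·(−7)·2 = −56 ≡ 9, so v_3 = 9^{−1} = 3 (mod 13).
  i = 4 (α = 10): (10−4)(10−7)(10−3)(10−1) = 6·3·7·9 = 1134 ≡ 3, so v_4 = 3^{−1} = 9 (mod 13).
  i = 5 (α = 1): (1−4)(1−7)(1−3)(1−10) = (−3)·(−6)·(−2)·(−9) = 324 ≡ 12, so v_5 = 12^{−1} = 12 (mod 13).
  v = [7, 8, 3, 9, 12].
Step 2: syndromes of r = [1, 1, 10, 12, 2] (all sums mod 13).
  S_0 = Σ v_i r_i = 7·1 + 8·1 + 3·10 + 9·12 + 12·2 = 177 ≡ 8.
  S_1 = Σ v_i α_i r_i = 7·4·1 + 8·7·1 + 3·3·10 + 9·10·12 + 12·1·2 = 1278 ≡ 4.
  α_i^2 mod 13 = [3, 10, 9, 9, 1].
  S_2 = Σ v_i α_i^2 r_i = 7·3·1 + 8·10·1 + 3·9·10 + 9·9·12 + 12·1·2 = 1367 ≡ 2.
  S = (8, 4, 2) ≠ 0, so r is not a codeword (an error is present).
Step 3: locate the error. For a single error e at position i, S_ℓ = v_i·e·α_i^ℓ, so α_err = S_1/S_0.
  S_0^{−1} = 8^{−1} = 5 (mod 13), so α_err = 4·5 = 20 ≡ 7 = α_2. Error position i = 2.
  Consistency check: S_2/S_1 = 2·10 = 20 ≡ 7 = α_err ✓ (single-error assumption holds).
Step 4: error magnitude e = S_0/v_2 = S_0·∏_{j≠2}(α_2 − α_j) = 8·5 = 40 ≡ 1 (mod 13).
Step 5: correct position 2: c_2 = r_2 − e = 1 − 1 ≡ 0 (mod 13). Hence c = [1, 0, 10, 12, 2].
  Check: interpolating c through the α_i gives m(x) = 11 + 4·x (degree < 2) with m(α_i) = c_i for every i, so c is indeed a codeword.


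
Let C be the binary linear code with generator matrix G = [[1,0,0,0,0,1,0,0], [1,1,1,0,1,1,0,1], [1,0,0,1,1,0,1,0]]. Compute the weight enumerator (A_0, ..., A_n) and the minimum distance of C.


Weight distribution: A_0 = 1, A_2 = 1, A_4 = 3, A_6 = 3. Minimum distance d = 2.

Enumerate all 2^3 = 8 messages m ∈ F_2^3.
For each, compute codeword c = mG in F_2^8, then tally its weight.
  m = 000 → c = 00000000, weight = 0.
  m = 100 → c = 10000100, weight = 2.
  m = 010 → c = 11101101, weight = 6.
  m = 110 → c = 01101001, weight = 4.
  m = 001 → c = 10011010, weight = 4.
  m = 101 → c = 00011110, weight = 4.
  m = 011 → c = 01110111, weight = 6.
  m = 111 → c = 11110011, weight = 6.
Tally weights:
  weight 0: 1 codewords.
  weight 2: 1 codewords.
  weight 4: 3 codewords.
  weight 6: 3 codewords.
Minimum distance d = smallest w > 0 with A_w > 0 = 2.
Sanity: Σ A_w = 8 = 2^3 = 8 ✓.


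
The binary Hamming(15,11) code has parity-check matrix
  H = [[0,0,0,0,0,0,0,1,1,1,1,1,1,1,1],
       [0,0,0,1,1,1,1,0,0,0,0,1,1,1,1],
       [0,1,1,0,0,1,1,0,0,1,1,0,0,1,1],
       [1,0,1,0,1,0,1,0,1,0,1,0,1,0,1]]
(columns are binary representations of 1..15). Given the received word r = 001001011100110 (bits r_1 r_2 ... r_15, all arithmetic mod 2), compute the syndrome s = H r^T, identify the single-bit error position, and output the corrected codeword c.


s = (1, 1, 0, 1)^T, error position = 13, corrected codeword c = 001001011100010

Compute s = H r^T mod 2 one row at a time:
  s_1 = 1 + 1 + 1 + 0 + 0 + 1 + 1 + 0 = 5 ≡ 1 (mod 2).
  s_2 = 0 + 0 + 1 + 0 + 0 + 1 + 1 + 0 = 3 ≡ 1 (mod 2).
  s_3 = 0 + 1 + 1 + 0 + 1 + 0 + 1 + 0 = 4 ≡ 0 (mod 2).
  s_4 = 0 + 1 + 0 + 0 + 1 + 0 + 1 + 0 = 3 ≡ 1 (mod 2).
s = (1, 1, 0, 1)^T — this equals column 13 of H (binary 1101), so error is at position 13.
Correct: flip bit 13 of r = 001001011100110 to get c = 001001011100010.


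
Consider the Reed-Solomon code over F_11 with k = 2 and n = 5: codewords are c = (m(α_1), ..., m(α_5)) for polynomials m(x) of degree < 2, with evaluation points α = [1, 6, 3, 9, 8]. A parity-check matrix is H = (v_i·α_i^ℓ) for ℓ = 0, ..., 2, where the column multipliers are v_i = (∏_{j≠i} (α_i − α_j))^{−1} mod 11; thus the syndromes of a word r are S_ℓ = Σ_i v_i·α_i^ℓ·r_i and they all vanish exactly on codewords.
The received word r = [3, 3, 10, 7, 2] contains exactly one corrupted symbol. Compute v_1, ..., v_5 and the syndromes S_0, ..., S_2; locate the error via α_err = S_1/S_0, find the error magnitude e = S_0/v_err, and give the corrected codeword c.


S = (8, 8, 8), error at position 1, error magnitude e = 3, c = [0, 3, 10, 7, 2].

Step 1: column multipliers v_i = (∏_{j≠i}(α_i − α_j))^{−1} mod 11.
  i = 1 (α = 1): (1−6)(1−3)(1−9)(1−8) = (−5)·(−2)·(−8)·(−7) = 560 ≡ 10, so v_1 = 10^{−1} = 10 (mod 11).
  i = 2 (α = 6): (6−1)(6−3)(6−9)(6−8) = 5·3·(−3)·(−2) = 90 ≡ 2, so v_2 = 2^{−1} = 6 (mod 11).
  i = 3 (α = 3): (3−1)(3−6)(3−9)(3−8) = 2·(−3)·(−6)·(−5) = −180 ≡ 7, so v_3 = 7^{−1} = 8 (mod 11).
  i = 4 (α = 9): (9−1)(9−6)(9−3)(9−8) = 8·3·6·1 = 144 ≡ 1, so v_4 = 1^{−1} = 1 (mod 11).
  i = 5 (α = 8): (8−1)(8−6)(8−3)(8−9) = 7·2·5·(−1) = −70 ≡ 7, so v_5 = 7^{−1} = 8 (mod 11).
  v = [10, 6, 8, 1, 8].
Step 2: syndromes of r = [3, 3, 10, 7, 2] (all sums mod 11).
  S_0 = Σ v_i r_i = 10·3 + 6·3 + 8·10 + 1·7 + 8·2 = 151 ≡ 8.
  S_1 = Σ v_i α_i r_i = 10·1·3 + 6·6·3 + 8·3·10 + 1·9·7 + 8·8·2 = 569 ≡ 8.
  α_i^2 mod 11 = [1, 3, 9, 4, 9].
  S_2 = Σ v_i α_i^2 r_i = 10·1·3 + 6·3·3 + 8·9·10 + 1·4·7 + 8·9·2 = 976 ≡ 8.
  S = (8, 8, 8) ≠ 0, so r is not a codeword (an error is present).
Step 3: locate the error. For a single error e at position i, S_ℓ = v_i·e·α_i^ℓ, so α_err = S_1/S_0.
  S_0^{−1} = 8^{−1} = 7 (mod 11), so α_err = 8·7 = 56 ≡ 1 = α_1. Error position i = 1.
  Consistency check: S_2/S_1 = 8·7 = 56 ≡ 1 = α_err ✓ (single-error assumption holds).
Step 4: error magnitude e = S_0/v_1 = S_0·∏_{j≠1}(α_1 − α_j) = 8·10 = 80 ≡ 3 (mod 11).
Step 5: correct position 1: c_1 = r_1 − e = 3 − 3 ≡ 0 (mod 11). Hence c = [0, 3, 10, 7, 2].
  Check: interpolating c through the α_i gives m(x) = 6 + 5·x (degree < 2) with m(α_i) = c_i for every i, so c is indeed a codeword.


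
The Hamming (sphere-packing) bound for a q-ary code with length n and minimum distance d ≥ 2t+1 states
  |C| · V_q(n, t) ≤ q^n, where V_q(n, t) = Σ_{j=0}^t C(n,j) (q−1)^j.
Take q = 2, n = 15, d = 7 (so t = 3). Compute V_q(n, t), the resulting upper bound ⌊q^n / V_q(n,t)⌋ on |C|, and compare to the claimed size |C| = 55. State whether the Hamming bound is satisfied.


V_q(n, t) = 576, q^n = 32768, Hamming bound = 56, |C| = 55 ≤ bound (satisfied).

Step 1: Compute V_q(n, t) = Σ_{j=0}^3 C(n, j) (q−1)^j.
  j = 0: C(15,0)·(1)^0 = 1·1 = 1.
  j = 1: C(15,1)·(1)^1 = 15·1 = 15.
  j = 2: C(15,2)·(1)^2 = 105·1 = 105.
  j = 3: C(15,3)·(1)^3 = 455·1 = 455.
  V_q(n, t) = 1 + 15 + 105 + 455 = 576.
Step 2: q^n = 2^15 = 32768.
Step 3: Hamming bound ⌊q^n / V_q(n,t)⌋ = ⌊32768/576⌋ = 56.
Step 4: Compare |C| = 55 to 56: satisfied.
The claimed |C| lies below the Hamming bound.


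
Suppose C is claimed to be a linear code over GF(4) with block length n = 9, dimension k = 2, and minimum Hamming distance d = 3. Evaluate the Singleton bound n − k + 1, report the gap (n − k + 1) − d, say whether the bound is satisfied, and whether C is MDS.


Singleton RHS = n − k + 1 = 8, slack = 5, bound satisfied, not MDS.

Singleton bound: d ≤ n − k + 1.
Here n = 9, k = 2, so n − k + 1 = 8.
Given d = 3, check d ≤ 8: YES.
Slack = (n − k + 1) − d = 5.
The code is NOT MDS (slack = 5 > 0).
Description: the claimed parameters are [9, 2, 3]_4; such a code would be non-MDS.


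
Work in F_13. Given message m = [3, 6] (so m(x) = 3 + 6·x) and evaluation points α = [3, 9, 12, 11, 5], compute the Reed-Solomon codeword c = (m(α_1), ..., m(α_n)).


c = [8, 5, 10, 4, 7]

Message polynomial: m(x) = 3 + 6·x (mod 13).
For each evaluation point α_i, compute m(α_i) mod 13:
  α_1 = 3: Horner steps 6 → 8, so m(3) = 8.
  α_2 = 9: Horner steps 6 → 5, so m(9) = 5.
  α_3 = 12: Horner steps 6 → 10, so m(12) = 10.
  α_4 = 11: Horner steps 6 → 4, so m(11) = 4.
  α_5 = 5: Horner steps 6 → 7, so m(5) = 7.
Codeword c = [8, 5, 10, 4, 7] ∈ F_13^5.


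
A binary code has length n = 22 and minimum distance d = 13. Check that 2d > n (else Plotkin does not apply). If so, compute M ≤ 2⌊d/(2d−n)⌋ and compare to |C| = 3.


Plotkin bound M ≤ 6; given |C| = 3 ≤ bound (satisfied).

Check applicability: 2d = 26, n = 22.
2d − n = 4 > 0, so Plotkin applies.
Compute d/(2d−n) = 13/4 ≈ 3.2500.
⌊d/(2d−n)⌋ = 3.
Plotkin bound: M ≤ 2·3 = 6.
Given |C| = 3, check: satisfied.
This |C| is below the Plotkin bound.


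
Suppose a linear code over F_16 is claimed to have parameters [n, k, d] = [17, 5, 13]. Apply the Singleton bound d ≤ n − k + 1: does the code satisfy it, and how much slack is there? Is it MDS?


Singleton RHS = n − k + 1 = 13, slack = 0, bound satisfied, MDS.

Singleton bound: d ≤ n − k + 1.
Here n = 17, k = 5, so n − k + 1 = 13.
Given d = 13, check d ≤ 13: YES.
Slack = (n − k + 1) − d = 0.
The code is MDS (slack = 0).
Description: the claimed parameters are [17, 5, 13]_16; such a code would be MDS (meets Singleton bound).


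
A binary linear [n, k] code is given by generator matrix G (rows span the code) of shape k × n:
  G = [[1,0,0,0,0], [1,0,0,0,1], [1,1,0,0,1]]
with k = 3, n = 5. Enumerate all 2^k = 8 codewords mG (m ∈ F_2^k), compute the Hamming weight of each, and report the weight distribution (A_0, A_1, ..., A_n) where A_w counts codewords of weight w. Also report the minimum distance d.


Weight distribution: A_0 = 1, A_1 = 3, A_2 = 3, A_3 = 1. Minimum distance d = 1.

Enumerate all 2^3 = 8 messages m ∈ F_2^3.
For each, compute codeword c = mG in F_2^5, then tally its weight.
  m = 000 → c = 00000, weight = 0.
  m = 100 → c = 10000, weight = 1.
  m = 010 → c = 10001, weight = 2.
  m = 110 → c = 00001, weight = 1.
  m = 001 → c = 11001, weight = 3.
  m = 101 → c = 01001, weight = 2.
  m = 011 → c = 01000, weight = 1.
  m = 111 → c = 11000, weight = 2.
Tally weights:
  weight 0: 1 codewords.
  weight 1: 3 codewords.
  weight 2: 3 codewords.
  weight 3: 1 codewords.
Minimum distance d = smallest w > 0 with A_w > 0 = 1.
Sanity: Σ A_w = 8 = 2^3 = 8 ✓.


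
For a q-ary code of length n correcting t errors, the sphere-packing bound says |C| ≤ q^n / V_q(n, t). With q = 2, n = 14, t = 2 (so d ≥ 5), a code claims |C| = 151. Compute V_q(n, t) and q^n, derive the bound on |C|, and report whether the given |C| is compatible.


V_q(n, t) = 106, q^n = 16384, Hamming bound = 154, |C| = 151 ≤ bound (satisfied).

Step 1: Compute V_q(n, t) = Σ_{j=0}^2 C(n, j) (q−1)^j.
  j = 0: C(14,0)·(1)^0 = 1·1 = 1.
  j = 1: C(14,1)·(1)^1 = 14·1 = 14.
  j = 2: C(14,2)·(1)^2 = 91·1 = 91.
  V_q(n, t) = 1 + 14 + 91 = 106.
Step 2: q^n = 2^14 = 16384.
Step 3: Hamming bound ⌊q^n / V_q(n,t)⌋ = ⌊16384/106⌋ = 154.
Step 4: Compare |C| = 151 to 154: satisfied.
The claimed |C| lies below the Hamming bound.


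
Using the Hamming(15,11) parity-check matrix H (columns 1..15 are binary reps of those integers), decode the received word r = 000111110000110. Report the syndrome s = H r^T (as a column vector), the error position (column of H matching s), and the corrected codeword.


s = (1, 0, 1, 1)^T, error position = 11, corrected codeword c = 000111110010110

Compute s = H r^T mod 2 one row at a time:
  s_1 = 1 + 0 + 0 + 0 + 0 + 1 + 1 + 0 = 3 ≡ 1 (mod 2).
  s_2 = 1 + 1 + 1 + 1 + 0 + 1 + 1 + 0 = 6 ≡ 0 (mod 2).
  s_3 = 0 + 0 + 1 + 1 + 0 + 0 + 1 + 0 = 3 ≡ 1 (mod 2).
  s_4 = 0 + 0 + 1 + 1 + 0 + 0 + 1 + 0 = 3 ≡ 1 (mod 2).
s = (1, 0, 1, 1)^T — this equals column 11 of H (binary 1011), so error is at position 11.
Correct: flip bit 11 of r = 000111110000110 to get c = 000111110010110.


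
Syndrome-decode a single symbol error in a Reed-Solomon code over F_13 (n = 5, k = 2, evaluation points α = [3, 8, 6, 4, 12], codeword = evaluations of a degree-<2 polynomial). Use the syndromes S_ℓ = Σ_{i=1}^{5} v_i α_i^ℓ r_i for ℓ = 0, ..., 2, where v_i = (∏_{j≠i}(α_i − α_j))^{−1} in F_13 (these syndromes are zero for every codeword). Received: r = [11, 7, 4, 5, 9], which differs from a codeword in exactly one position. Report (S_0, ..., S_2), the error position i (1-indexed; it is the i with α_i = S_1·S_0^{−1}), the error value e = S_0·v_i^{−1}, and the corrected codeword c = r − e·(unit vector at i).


S = (9, 2, 12), error at position 3, error magnitude e = 11, c = [11, 7, 6, 5, 9].

Step 1: column multipliers v_i = (∏_{j≠i}(α_i − α_j))^{−1} mod 13.
  i = 1 (α = 3): (3−8)(3−6)(3−4)(3−12) = (−5)·(−3)·(−1)·(−9) = 135 ≡ 5, so v_1 = 5^{−1} = 8 (mod 13).
  i = 2 (α = 8): (8−3)(8−6)(8−4)(8−12) = 5·2·4·(−4) = −160 ≡ 9, so v_2 = 9^{−1} = 3 (mod 13).
  i = 3 (α = 6): (6−3)(6−8)(6−4)(6−12) = 3·(−2)·2·(−6) = 72 ≡ 7, so v_3 = 7^{−1} = 2 (mod 13).
  i = 4 (α = 4): (4−3)(4−8)(4−6)(4−12) = 1·(−4)·(−2)·(−8) = −64 ≡ 1, so v_4 = 1^{−1} = 1 (mod 13).
  i = 5 (α = 12): (12−3)(12−8)(12−6)(12−4) = 9·4·6·8 = 1728 ≡ 12, so v_5 = 12^{−1} = 12 (mod 13).
  v = [8, 3, 2, 1, 12].
Step 2: syndromes of r = [11, 7, 4, 5, 9] (all sums mod 13).
  S_0 = Σ v_i r_i = 8·11 + 3·7 + 2·4 + 1·5 + 12·9 = 230 ≡ 9.
  S_1 = Σ v_i α_i r_i = 8·3·11 + 3·8·7 + 2·6·4 + 1·4·5 + 12·12·9 = 1796 ≡ 2.
  α_i^2 mod 13 = [9, 12, 10, 3, 1].
  S_2 = Σ v_i α_i^2 r_i = 8·9·11 + 3·12·7 + 2·10·4 + 1·3·5 + 12·1·9 = 1247 ≡ 12.
  S = (9, 2, 12) ≠ 0, so r is not a codeword (an error is present).
Step 3: locate the error. For a single error e at position i, S_ℓ = v_i·e·α_i^ℓ, so α_err = S_1/S_0.
  S_0^{−1} = 9^{−1} = 3 (mod 13), so α_err = 2·3 = 6 ≡ 6 = α_3. Error position i = 3.
  Consistency check: S_2/S_1 = 12·7 = 84 ≡ 6 = α_err ✓ (single-error assumption holds).
Step 4: error magnitude e = S_0/v_3 = S_0·∏_{j≠3}(α_3 − α_j) = 9·7 = 63 ≡ 11 (mod 13).
Step 5: correct position 3: c_3 = r_3 − e = 4 − 11 ≡ 6 (mod 13). Hence c = [11, 7, 6, 5, 9].
  Check: interpolating c through the α_i gives m(x) = 3 + 7·x (degree < 2) with m(α_i) = c_i for every i, so c is indeed a codeword.


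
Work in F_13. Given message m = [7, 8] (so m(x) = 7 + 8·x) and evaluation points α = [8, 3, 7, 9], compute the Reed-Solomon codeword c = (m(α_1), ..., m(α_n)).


c = [6, 5, 11, 1]

Message polynomial: m(x) = 7 + 8·x (mod 13).
For each evaluation point α_i, compute m(α_i) mod 13:
  α_1 = 8: Horner steps 8 → 6, so m(8) = 6.
  α_2 = 3: Horner steps 8 → 5, so m(3) = 5.
  α_3 = 7: Horner steps 8 → 11, so m(7) = 11.
  α_4 = 9: Horner steps 8 → 1, so m(9) = 1.
Codeword c = [6, 5, 11, 1] ∈ F_13^4.


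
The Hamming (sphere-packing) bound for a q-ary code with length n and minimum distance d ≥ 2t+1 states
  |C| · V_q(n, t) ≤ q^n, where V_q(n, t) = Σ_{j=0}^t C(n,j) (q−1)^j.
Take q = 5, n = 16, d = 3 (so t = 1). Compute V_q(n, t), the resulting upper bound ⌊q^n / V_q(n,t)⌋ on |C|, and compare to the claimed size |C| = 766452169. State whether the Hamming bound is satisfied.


V_q(n, t) = 65, q^n = 152587890625, Hamming bound = 2347506009, |C| = 766452169 ≤ bound (satisfied).

Step 1: Compute V_q(n, t) = Σ_{j=0}^1 C(n, j) (q−1)^j.
  j = 0: C(16,0)·(4)^0 = 1·1 = 1.
  j = 1: C(16,1)·(4)^1 = 16·4 = 64.
  V_q(n, t) = 1 + 64 = 65.
Step 2: q^n = 5^16 = 152587890625.
Step 3: Hamming bound ⌊q^n / V_q(n,t)⌋ = ⌊152587890625/65⌋ = 2347506009.
Step 4: Compare |C| = 766452169 to 2347506009: satisfied.
The claimed |C| lies below the Hamming bound.


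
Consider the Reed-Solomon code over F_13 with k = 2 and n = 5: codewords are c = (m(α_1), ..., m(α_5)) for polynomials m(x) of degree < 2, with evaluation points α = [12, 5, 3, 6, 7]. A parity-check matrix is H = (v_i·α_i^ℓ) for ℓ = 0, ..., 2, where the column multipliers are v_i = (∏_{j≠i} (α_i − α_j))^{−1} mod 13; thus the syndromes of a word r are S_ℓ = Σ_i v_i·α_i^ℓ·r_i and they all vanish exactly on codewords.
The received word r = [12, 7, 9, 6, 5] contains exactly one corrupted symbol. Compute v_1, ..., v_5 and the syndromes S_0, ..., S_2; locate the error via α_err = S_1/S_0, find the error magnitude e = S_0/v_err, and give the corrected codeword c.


S = (5, 8, 5), error at position 1, error magnitude e = 12, c = [0, 7, 9, 6, 5].

Step 1: column multipliers v_i = (∏_{j≠i}(α_i − α_j))^{−1} mod 13.
  i = 1 (α = 12): (12−5)(12−3)(12−6)(12−7) = 7·9·6·5 = 1890 ≡ 5, so v_1 = 5^{−1} = 8 (mod 13).
  i = 2 (α = 5): (5−12)(5−3)(5−6)(5−7) = (−7)·2·(−1)·(−2) = −28 ≡ 11, so v_2 = 11^{−1} = 6 (mod 13).
  i = 3 (α = 3): (3−12)(3−5)(3−6)(3−7) = (−9)·(−2)·(−3)·(−4) = 216 ≡ 8, so v_3 = 8^{−1} = 5 (mod 13).
  i = 4 (α = 6): (6−12)(6−5)(6−3)(6−7) = (−6)·1·3·(−1) = 18 ≡ 5, so v_4 = 5^{−1} = 8 (mod 13).
  i = 5 (α = 7): (7−12)(7−5)(7−3)(7−6) = (−5)·2·4·1 = −40 ≡ 12, so v_5 = 12^{−1} = 12 (mod 13).
  v = [8, 6, 5, 8, 12].
Step 2: syndromes of r = [12, 7, 9, 6, 5] (all sums mod 13).
  S_0 = Σ v_i r_i = 8·12 + 6·7 + 5·9 + 8·6 + 12·5 = 291 ≡ 5.
  S_1 = Σ v_i α_i r_i = 8·12·12 + 6·5·7 + 5·3·9 + 8·6·6 + 12·7·5 = 2205 ≡ 8.
  α_i^2 mod 13 = [1, 12, 9, 10, 10].
  S_2 = Σ v_i α_i^2 r_i = 8·1·12 + 6·12·7 + 5·9·9 + 8·10·6 + 12·10·5 = 2085 ≡ 5.
  S = (5, 8, 5) ≠ 0, so r is not a codeword (an error is present).
Step 3: locate the error. For a single error e at position i, S_ℓ = v_i·e·α_i^ℓ, so α_err = S_1/S_0.
  S_0^{−1} = 5^{−1} = 8 (mod 13), so α_err = 8·8 = 64 ≡ 12 = α_1. Error position i = 1.
  Consistency check: S_2/S_1 = 5·5 = 25 ≡ 12 = α_err ✓ (single-error assumption holds).
Step 4: error magnitude e = S_0/v_1 = S_0·∏_{j≠1}(α_1 − α_j) = 5·5 = 25 ≡ 12 (mod 13).
Step 5: correct position 1: c_1 = r_1 − e = 12 − 12 ≡ 0 (mod 13). Hence c = [0, 7, 9, 6, 5].
  Check: interpolating c through the α_i gives m(x) = 12 + 12·x (degree < 2) with m(α_i) = c_i for every i, so c is indeed a codeword.


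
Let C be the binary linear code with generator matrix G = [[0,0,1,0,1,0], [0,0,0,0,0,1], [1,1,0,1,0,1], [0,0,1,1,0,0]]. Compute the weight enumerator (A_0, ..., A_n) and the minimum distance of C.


Weight distribution: A_0 = 1, A_1 = 1, A_2 = 3, A_3 = 6, A_4 = 3, A_5 = 1, A_6 = 1. Minimum distance d = 1.

Enumerate all 2^4 = 16 messages m ∈ F_2^4.
For each, compute codeword c = mG in F_2^6, then tally its weight.
  m = 0000 → c = 000000, weight = 0.
  m = 1000 → c = 001010, weight = 2.
  m = 0100 → c = 000001, weight = 1.
  m = 1100 → c = 001011, weight = 3.
  m = 0010 → c = 110101, weight = 4.
  m = 1010 → c = 111111, weight = 6.
  m = 0110 → c = 110100, weight = 3.
  m = 1110 → c = 111110, weight = 5.
  m = 0001 → c = 001100, weight = 2.
  m = 1001 → c = 000110, weight = 2.
  m = 0101 → c = 001101, weight = 3.
  m = 1101 → c = 000111, weight = 3.
  m = 0011 → c = 111001, weight = 4.
  m = 1011 → c = 110011, weight = 4.
  m = 0111 → c = 111000, weight = 3.
  m = 1111 → c = 110010, weight = 3.
Tally weights:
  weight 0: 1 codewords.
  weight 1: 1 codewords.
  weight 2: 3 codewords.
  weight 3: 6 codewords.
  weight 4: 3 codewords.
  weight 5: 1 codewords.
  weight 6: 1 codewords.
Minimum distance d = smallest w > 0 with A_w > 0 = 1.
Sanity: Σ A_w = 16 = 2^4 = 16 ✓.


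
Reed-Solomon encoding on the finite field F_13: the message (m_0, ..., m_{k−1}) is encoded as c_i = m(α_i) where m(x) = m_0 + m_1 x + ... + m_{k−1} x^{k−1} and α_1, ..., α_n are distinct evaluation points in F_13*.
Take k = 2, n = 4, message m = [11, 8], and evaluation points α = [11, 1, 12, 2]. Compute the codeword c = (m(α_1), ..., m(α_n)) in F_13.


c = [8, 6, 3, 1]

Message polynomial: m(x) = 11 + 8·x (mod 13).
For each evaluation point α_i, compute m(α_i) mod 13:
  α_1 = 11: Horner steps 8 → 8, so m(11) = 8.
  α_2 = 1: Horner steps 8 → 6, so m(1) = 6.
  α_3 = 12: Horner steps 8 → 3, so m(12) = 3.
  α_4 = 2: Horner steps 8 → 1, so m(2) = 1.
Codeword c = [8, 6, 3, 1] ∈ F_13^4.


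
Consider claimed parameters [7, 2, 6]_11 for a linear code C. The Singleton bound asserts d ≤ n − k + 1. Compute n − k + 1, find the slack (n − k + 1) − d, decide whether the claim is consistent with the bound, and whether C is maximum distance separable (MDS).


Singleton RHS = n − k + 1 = 6, slack = 0, bound satisfied, MDS.

Singleton bound: d ≤ n − k + 1.
Here n = 7, k = 2, so n − k + 1 = 6.
Given d = 6, check d ≤ 6: YES.
Slack = (n − k + 1) − d = 0.
The code is MDS (slack = 0).
Description: the claimed parameters are [7, 2, 6]_11; such a code would be MDS (meets Singleton bound).


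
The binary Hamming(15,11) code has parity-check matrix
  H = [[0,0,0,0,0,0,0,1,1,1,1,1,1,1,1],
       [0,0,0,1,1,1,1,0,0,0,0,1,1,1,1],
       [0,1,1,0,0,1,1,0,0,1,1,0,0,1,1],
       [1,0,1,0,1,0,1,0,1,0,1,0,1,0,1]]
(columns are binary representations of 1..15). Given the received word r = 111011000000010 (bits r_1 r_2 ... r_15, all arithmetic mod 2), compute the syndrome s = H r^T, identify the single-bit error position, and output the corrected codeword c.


s = (1, 1, 0, 1)^T, error position = 13, corrected codeword c = 111011000000110

Compute s = H r^T mod 2 one row at a time:
  s_1 = 0 + 0 + 0 + 0 + 0 + 0 + 1 + 0 = 1 ≡ 1 (mod 2).
  s_2 = 0 + 1 + 1 + 0 + 0 + 0 + 1 + 0 = 3 ≡ 1 (mod 2).
  s_3 = 1 + 1 + 1 + 0 + 0 + 0 + 1 + 0 = 4 ≡ 0 (mod 2).
  s_4 = 1 + 1 + 1 + 0 + 0 + 0 + 0 + 0 = 3 ≡ 1 (mod 2).
s = (1, 1, 0, 1)^T — this equals column 13 of H (binary 1101), so error is at position 13.
Correct: flip bit 13 of r = 111011000000010 to get c = 111011000000110.


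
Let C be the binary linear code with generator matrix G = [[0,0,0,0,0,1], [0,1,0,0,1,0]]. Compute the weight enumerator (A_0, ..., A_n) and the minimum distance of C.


Weight distribution: A_0 = 1, A_1 = 1, A_2 = 1, A_3 = 1. Minimum distance d = 1.

Enumerate all 2^2 = 4 messages m ∈ F_2^2.
For each, compute codeword c = mG in F_2^6, then tally its weight.
  m = 00 → c = 000000, weight = 0.
  m = 10 → c = 000001, weight = 1.
  m = 01 → c = 010010, weight = 2.
  m = 11 → c = 010011, weight = 3.
Tally weights:
  weight 0: 1 codewords.
  weight 1: 1 codewords.
  weight 2: 1 codewords.
  weight 3: 1 codewords.
Minimum distance d = smallest w > 0 with A_w > 0 = 1.
Sanity: Σ A_w = 4 = 2^2 = 4 ✓.


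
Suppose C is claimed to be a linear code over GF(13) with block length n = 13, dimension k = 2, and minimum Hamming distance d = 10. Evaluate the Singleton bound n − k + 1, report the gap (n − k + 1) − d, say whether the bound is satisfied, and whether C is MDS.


Singleton RHS = n − k + 1 = 12, slack = 2, bound satisfied, not MDS.

Singleton bound: d ≤ n − k + 1.
Here n = 13, k = 2, so n − k + 1 = 12.
Given d = 10, check d ≤ 12: YES.
Slack = (n − k + 1) − d = 2.
The code is NOT MDS (slack = 2 > 0).
Description: the claimed parameters are [13, 2, 10]_13; such a code would be non-MDS.


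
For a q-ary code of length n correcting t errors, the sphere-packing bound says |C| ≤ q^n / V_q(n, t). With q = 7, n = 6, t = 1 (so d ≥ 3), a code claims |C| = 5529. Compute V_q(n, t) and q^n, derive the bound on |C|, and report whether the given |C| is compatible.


V_q(n, t) = 37, q^n = 117649, Hamming bound = 3179, |C| = 5529 > bound (violated).

Step 1: Compute V_q(n, t) = Σ_{j=0}^1 C(n, j) (q−1)^j.
  j = 0: C(6,0)·(6)^0 = 1·1 = 1.
  j = 1: C(6,1)·(6)^1 = 6·6 = 36.
  V_q(n, t) = 1 + 36 = 37.
Step 2: q^n = 7^6 = 117649.
Step 3: Hamming bound ⌊q^n / V_q(n,t)⌋ = ⌊117649/37⌋ = 3179.
Step 4: Compare |C| = 5529 to 3179: violated.
The claimed |C| lies above the Hamming bound, so no 7-ary code of length 6 with d ≥ 3 can have 5529 codewords.


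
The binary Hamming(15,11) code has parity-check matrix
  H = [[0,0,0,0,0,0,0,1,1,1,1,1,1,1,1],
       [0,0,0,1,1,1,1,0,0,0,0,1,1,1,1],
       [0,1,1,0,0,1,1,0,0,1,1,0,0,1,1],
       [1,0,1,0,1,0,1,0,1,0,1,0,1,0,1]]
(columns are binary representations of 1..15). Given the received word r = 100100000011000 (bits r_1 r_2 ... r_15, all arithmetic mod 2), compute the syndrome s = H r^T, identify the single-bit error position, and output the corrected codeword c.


s = (0, 0, 1, 0)^T, error position = 2, corrected codeword c = 110100000011000

Compute s = H r^T mod 2 one row at a time:
  s_1 = 0 + 0 + 0 + 1 + 1 + 0 + 0 + 0 = 2 ≡ 0 (mod 2).
  s_2 = 1 + 0 + 0 + 0 + 1 + 0 + 0 + 0 = 2 ≡ 0 (mod 2).
  s_3 = 0 + 0 + 0 + 0 + 0 + 1 + 0 + 0 = 1 ≡ 1 (mod 2).
  s_4 = 1 + 0 + 0 + 0 + 0 + 1 + 0 + 0 = 2 ≡ 0 (mod 2).
s = (0, 0, 1, 0)^T — this equals column 2 of H (binary 0010), so error is at position 2.
Correct: flip bit 2 of r = 100100000011000 to get c = 110100000011000.


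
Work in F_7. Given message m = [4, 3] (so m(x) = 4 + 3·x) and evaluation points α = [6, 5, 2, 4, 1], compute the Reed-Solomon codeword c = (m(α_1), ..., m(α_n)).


c = [1, 5, 3, 2, 0]

Message polynomial: m(x) = 4 + 3·x (mod 7).
For each evaluation point α_i, compute m(α_i) mod 7:
  α_1 = 6: Horner steps 3 → 1, so m(6) = 1.
  α_2 = 5: Horner steps 3 → 5, so m(5) = 5.
  α_3 = 2: Horner steps 3 → 3, so m(2) = 3.
  α_4 = 4: Horner steps 3 → 2, so m(4) = 2.
  α_5 = 1: Horner steps 3 → 0, so m(1) = 0.
Codeword c = [1, 5, 3, 2, 0] ∈ F_7^5.


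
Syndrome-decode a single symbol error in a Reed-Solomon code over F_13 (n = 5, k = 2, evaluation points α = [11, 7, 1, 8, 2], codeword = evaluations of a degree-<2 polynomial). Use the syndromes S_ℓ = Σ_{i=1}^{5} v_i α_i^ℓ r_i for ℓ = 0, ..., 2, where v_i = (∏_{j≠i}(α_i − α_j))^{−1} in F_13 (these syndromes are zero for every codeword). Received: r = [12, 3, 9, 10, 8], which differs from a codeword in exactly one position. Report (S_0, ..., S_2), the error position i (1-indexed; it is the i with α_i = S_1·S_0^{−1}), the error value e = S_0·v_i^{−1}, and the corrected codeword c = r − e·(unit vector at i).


S = (2, 3, 11), error at position 4, error magnitude e = 8, c = [12, 3, 9, 2, 8].

Step 1: column multipliers v_i = (∏_{j≠i}(α_i − α_j))^{−1} mod 13.
  i = 1 (α = 11): (11−7)(11−1)(11−8)(11−2) = 4·10·3·9 = 1080 ≡ 1, so v_1 = 1^{−1} = 1 (mod 13).
  i = 2 (α = 7): (7−11)(7−1)(7−8)(7−2) = (−4)·6·(−1)·5 = 120 ≡ 3, so v_2 = 3^{−1} = 9 (mod 13).
  i = 3 (α = 1): (1−11)(1−7)(1−8)(1−2) = (−10)·(−6)·(−7)·(−1) = 420 ≡ 4, so v_3 = 4^{−1} = 10 (mod 13).
  i = 4 (α = 8): (8−11)(8−7)(8−1)(8−2) = (−3)·1·7·6 = −126 ≡ 4, so v_4 = 4^{−1} = 10 (mod 13).
  i = 5 (α = 2): (2−11)(2−7)(2−1)(2−8) = (−9)·(−5)·1·(−6) = −270 ≡ 3, so v_5 = 3^{−1} = 9 (mod 13).
  v = [1, 9, 10, 10, 9].
Step 2: syndromes of r = [12, 3, 9, 10, 8] (all sums mod 13).
  S_0 = Σ v_i r_i = 1·12 + 9·3 + 10·9 + 10·10 + 9·8 = 301 ≡ 2.
  S_1 = Σ v_i α_i r_i = 1·11·12 + 9·7·3 + 10·1·9 + 10·8·10 + 9·2·8 = 1355 ≡ 3.
  α_i^2 mod 13 = [4, 10, 1, 12, 4].
  S_2 = Σ v_i α_i^2 r_i = 1·4·12 + 9·10·3 + 10·1·9 + 10·12·10 + 9·4·8 = 1896 ≡ 11.
  S = (2, 3, 11) ≠ 0, so r is not a codeword (an error is present).
Step 3: locate the error. For a single error e at position i, S_ℓ = v_i·e·α_i^ℓ, so α_err = S_1/S_0.
  S_0^{−1} = 2^{−1} = 7 (mod 13), so α_err = 3·7 = 21 ≡ 8 = α_4. Error position i = 4.
  Consistency check: S_2/S_1 = 11·9 = 99 ≡ 8 = α_err ✓ (single-error assumption holds).
Step 4: error magnitude e = S_0/v_4 = S_0·∏_{j≠4}(α_4 − α_j) = 2·4 = 8 ≡ 8 (mod 13).
Step 5: correct position 4: c_4 = r_4 − e = 10 − 8 ≡ 2 (mod 13). Hence c = [12, 3, 9, 2, 8].
  Check: interpolating c through the α_i gives m(x) = 10 + 12·x (degree < 2) with m(α_i) = c_i for every i, so c is indeed a codeword.
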